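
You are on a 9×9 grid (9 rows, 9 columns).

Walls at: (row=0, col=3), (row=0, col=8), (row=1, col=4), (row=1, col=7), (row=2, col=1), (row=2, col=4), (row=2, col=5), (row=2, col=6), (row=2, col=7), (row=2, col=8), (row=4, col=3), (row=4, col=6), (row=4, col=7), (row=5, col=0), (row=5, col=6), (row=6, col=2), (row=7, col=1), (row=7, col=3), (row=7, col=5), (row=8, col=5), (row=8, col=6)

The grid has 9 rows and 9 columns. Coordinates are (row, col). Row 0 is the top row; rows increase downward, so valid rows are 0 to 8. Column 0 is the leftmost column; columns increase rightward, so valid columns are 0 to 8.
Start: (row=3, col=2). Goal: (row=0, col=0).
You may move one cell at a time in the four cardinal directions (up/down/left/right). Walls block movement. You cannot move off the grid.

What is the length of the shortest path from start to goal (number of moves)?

BFS from (row=3, col=2) until reaching (row=0, col=0):
  Distance 0: (row=3, col=2)
  Distance 1: (row=2, col=2), (row=3, col=1), (row=3, col=3), (row=4, col=2)
  Distance 2: (row=1, col=2), (row=2, col=3), (row=3, col=0), (row=3, col=4), (row=4, col=1), (row=5, col=2)
  Distance 3: (row=0, col=2), (row=1, col=1), (row=1, col=3), (row=2, col=0), (row=3, col=5), (row=4, col=0), (row=4, col=4), (row=5, col=1), (row=5, col=3)
  Distance 4: (row=0, col=1), (row=1, col=0), (row=3, col=6), (row=4, col=5), (row=5, col=4), (row=6, col=1), (row=6, col=3)
  Distance 5: (row=0, col=0), (row=3, col=7), (row=5, col=5), (row=6, col=0), (row=6, col=4)  <- goal reached here
One shortest path (5 moves): (row=3, col=2) -> (row=3, col=1) -> (row=3, col=0) -> (row=2, col=0) -> (row=1, col=0) -> (row=0, col=0)

Answer: Shortest path length: 5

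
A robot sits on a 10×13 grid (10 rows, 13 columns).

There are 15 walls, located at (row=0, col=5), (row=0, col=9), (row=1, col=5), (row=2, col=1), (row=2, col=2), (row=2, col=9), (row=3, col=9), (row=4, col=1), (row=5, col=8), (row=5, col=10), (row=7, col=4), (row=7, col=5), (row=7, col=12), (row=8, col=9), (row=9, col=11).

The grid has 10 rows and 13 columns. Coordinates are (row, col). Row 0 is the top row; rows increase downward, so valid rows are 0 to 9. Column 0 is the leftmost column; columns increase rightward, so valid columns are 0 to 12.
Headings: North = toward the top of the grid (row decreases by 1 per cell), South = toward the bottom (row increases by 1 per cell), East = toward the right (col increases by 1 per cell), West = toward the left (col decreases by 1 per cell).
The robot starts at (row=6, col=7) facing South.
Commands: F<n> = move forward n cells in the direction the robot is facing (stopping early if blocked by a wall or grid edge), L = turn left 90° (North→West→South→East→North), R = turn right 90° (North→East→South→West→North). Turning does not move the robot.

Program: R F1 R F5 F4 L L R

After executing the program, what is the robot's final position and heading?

Start: (row=6, col=7), facing South
  R: turn right, now facing West
  F1: move forward 1, now at (row=6, col=6)
  R: turn right, now facing North
  F5: move forward 5, now at (row=1, col=6)
  F4: move forward 1/4 (blocked), now at (row=0, col=6)
  L: turn left, now facing West
  L: turn left, now facing South
  R: turn right, now facing West
Final: (row=0, col=6), facing West

Answer: Final position: (row=0, col=6), facing West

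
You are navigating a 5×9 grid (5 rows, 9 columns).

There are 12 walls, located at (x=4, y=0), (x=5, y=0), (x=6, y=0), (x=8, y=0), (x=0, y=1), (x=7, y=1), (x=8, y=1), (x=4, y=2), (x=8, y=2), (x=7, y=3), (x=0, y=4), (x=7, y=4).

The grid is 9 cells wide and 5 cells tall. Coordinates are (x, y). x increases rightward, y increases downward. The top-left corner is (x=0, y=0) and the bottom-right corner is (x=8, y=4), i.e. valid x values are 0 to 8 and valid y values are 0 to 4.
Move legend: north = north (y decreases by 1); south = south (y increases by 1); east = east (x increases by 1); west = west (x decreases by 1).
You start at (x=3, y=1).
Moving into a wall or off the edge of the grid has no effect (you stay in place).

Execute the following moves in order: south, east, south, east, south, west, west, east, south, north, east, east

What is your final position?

Start: (x=3, y=1)
  south (south): (x=3, y=1) -> (x=3, y=2)
  east (east): blocked, stay at (x=3, y=2)
  south (south): (x=3, y=2) -> (x=3, y=3)
  east (east): (x=3, y=3) -> (x=4, y=3)
  south (south): (x=4, y=3) -> (x=4, y=4)
  west (west): (x=4, y=4) -> (x=3, y=4)
  west (west): (x=3, y=4) -> (x=2, y=4)
  east (east): (x=2, y=4) -> (x=3, y=4)
  south (south): blocked, stay at (x=3, y=4)
  north (north): (x=3, y=4) -> (x=3, y=3)
  east (east): (x=3, y=3) -> (x=4, y=3)
  east (east): (x=4, y=3) -> (x=5, y=3)
Final: (x=5, y=3)

Answer: Final position: (x=5, y=3)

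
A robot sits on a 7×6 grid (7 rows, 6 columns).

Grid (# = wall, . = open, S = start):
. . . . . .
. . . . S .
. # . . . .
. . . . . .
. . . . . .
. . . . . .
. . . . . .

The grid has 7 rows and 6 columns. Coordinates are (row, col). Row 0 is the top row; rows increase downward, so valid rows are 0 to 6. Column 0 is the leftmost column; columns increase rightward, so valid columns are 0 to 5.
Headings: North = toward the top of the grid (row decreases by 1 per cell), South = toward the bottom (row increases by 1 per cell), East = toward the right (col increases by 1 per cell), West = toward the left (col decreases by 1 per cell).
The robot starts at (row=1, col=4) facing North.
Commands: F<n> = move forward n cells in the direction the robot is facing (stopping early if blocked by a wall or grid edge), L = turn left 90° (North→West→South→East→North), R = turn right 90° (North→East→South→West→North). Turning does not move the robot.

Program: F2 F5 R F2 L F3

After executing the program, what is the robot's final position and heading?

Answer: Final position: (row=0, col=5), facing North

Derivation:
Start: (row=1, col=4), facing North
  F2: move forward 1/2 (blocked), now at (row=0, col=4)
  F5: move forward 0/5 (blocked), now at (row=0, col=4)
  R: turn right, now facing East
  F2: move forward 1/2 (blocked), now at (row=0, col=5)
  L: turn left, now facing North
  F3: move forward 0/3 (blocked), now at (row=0, col=5)
Final: (row=0, col=5), facing North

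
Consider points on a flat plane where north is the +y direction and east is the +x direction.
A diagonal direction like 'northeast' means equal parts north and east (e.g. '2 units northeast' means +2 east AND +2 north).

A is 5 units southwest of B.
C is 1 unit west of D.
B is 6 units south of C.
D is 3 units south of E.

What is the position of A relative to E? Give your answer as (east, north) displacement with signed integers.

Place E at the origin (east=0, north=0).
  D is 3 units south of E: delta (east=+0, north=-3); D at (east=0, north=-3).
  C is 1 unit west of D: delta (east=-1, north=+0); C at (east=-1, north=-3).
  B is 6 units south of C: delta (east=+0, north=-6); B at (east=-1, north=-9).
  A is 5 units southwest of B: delta (east=-5, north=-5); A at (east=-6, north=-14).
Therefore A relative to E: (east=-6, north=-14).

Answer: A is at (east=-6, north=-14) relative to E.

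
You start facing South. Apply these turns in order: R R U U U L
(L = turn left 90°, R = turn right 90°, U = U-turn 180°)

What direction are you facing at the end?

Answer: Final heading: East

Derivation:
Start: South
  R (right (90° clockwise)) -> West
  R (right (90° clockwise)) -> North
  U (U-turn (180°)) -> South
  U (U-turn (180°)) -> North
  U (U-turn (180°)) -> South
  L (left (90° counter-clockwise)) -> East
Final: East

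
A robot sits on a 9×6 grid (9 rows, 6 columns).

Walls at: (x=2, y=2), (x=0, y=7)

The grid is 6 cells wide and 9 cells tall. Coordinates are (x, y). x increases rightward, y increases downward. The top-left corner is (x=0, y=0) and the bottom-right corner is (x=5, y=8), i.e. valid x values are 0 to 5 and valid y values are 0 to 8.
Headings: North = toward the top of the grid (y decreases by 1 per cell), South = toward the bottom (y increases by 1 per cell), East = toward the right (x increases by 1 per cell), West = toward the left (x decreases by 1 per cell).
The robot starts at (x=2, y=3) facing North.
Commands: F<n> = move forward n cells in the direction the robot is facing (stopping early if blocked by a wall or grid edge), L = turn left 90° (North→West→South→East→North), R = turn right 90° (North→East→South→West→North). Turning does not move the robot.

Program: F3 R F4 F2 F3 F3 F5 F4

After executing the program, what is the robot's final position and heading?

Answer: Final position: (x=5, y=3), facing East

Derivation:
Start: (x=2, y=3), facing North
  F3: move forward 0/3 (blocked), now at (x=2, y=3)
  R: turn right, now facing East
  F4: move forward 3/4 (blocked), now at (x=5, y=3)
  F2: move forward 0/2 (blocked), now at (x=5, y=3)
  F3: move forward 0/3 (blocked), now at (x=5, y=3)
  F3: move forward 0/3 (blocked), now at (x=5, y=3)
  F5: move forward 0/5 (blocked), now at (x=5, y=3)
  F4: move forward 0/4 (blocked), now at (x=5, y=3)
Final: (x=5, y=3), facing East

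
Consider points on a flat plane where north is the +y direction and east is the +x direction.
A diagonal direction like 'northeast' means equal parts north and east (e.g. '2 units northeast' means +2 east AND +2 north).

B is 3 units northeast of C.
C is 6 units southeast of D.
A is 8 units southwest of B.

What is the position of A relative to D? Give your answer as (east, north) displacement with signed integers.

Place D at the origin (east=0, north=0).
  C is 6 units southeast of D: delta (east=+6, north=-6); C at (east=6, north=-6).
  B is 3 units northeast of C: delta (east=+3, north=+3); B at (east=9, north=-3).
  A is 8 units southwest of B: delta (east=-8, north=-8); A at (east=1, north=-11).
Therefore A relative to D: (east=1, north=-11).

Answer: A is at (east=1, north=-11) relative to D.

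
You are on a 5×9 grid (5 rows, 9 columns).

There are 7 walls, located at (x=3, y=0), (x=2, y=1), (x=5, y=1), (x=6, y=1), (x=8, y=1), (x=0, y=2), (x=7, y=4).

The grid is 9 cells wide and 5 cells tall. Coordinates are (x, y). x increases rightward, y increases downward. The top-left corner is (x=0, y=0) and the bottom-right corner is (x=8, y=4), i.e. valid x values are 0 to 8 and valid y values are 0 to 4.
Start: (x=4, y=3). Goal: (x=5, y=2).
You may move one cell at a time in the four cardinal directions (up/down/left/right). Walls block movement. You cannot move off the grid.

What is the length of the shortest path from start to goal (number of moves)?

BFS from (x=4, y=3) until reaching (x=5, y=2):
  Distance 0: (x=4, y=3)
  Distance 1: (x=4, y=2), (x=3, y=3), (x=5, y=3), (x=4, y=4)
  Distance 2: (x=4, y=1), (x=3, y=2), (x=5, y=2), (x=2, y=3), (x=6, y=3), (x=3, y=4), (x=5, y=4)  <- goal reached here
One shortest path (2 moves): (x=4, y=3) -> (x=5, y=3) -> (x=5, y=2)

Answer: Shortest path length: 2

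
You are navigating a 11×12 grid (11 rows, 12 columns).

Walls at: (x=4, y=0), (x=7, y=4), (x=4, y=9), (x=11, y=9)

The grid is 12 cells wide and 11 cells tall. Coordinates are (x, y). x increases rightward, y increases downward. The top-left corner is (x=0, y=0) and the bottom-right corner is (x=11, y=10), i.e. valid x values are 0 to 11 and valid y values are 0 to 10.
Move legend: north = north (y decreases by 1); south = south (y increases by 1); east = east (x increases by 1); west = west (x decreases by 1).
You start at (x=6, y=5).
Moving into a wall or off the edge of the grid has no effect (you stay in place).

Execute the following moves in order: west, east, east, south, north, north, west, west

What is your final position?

Start: (x=6, y=5)
  west (west): (x=6, y=5) -> (x=5, y=5)
  east (east): (x=5, y=5) -> (x=6, y=5)
  east (east): (x=6, y=5) -> (x=7, y=5)
  south (south): (x=7, y=5) -> (x=7, y=6)
  north (north): (x=7, y=6) -> (x=7, y=5)
  north (north): blocked, stay at (x=7, y=5)
  west (west): (x=7, y=5) -> (x=6, y=5)
  west (west): (x=6, y=5) -> (x=5, y=5)
Final: (x=5, y=5)

Answer: Final position: (x=5, y=5)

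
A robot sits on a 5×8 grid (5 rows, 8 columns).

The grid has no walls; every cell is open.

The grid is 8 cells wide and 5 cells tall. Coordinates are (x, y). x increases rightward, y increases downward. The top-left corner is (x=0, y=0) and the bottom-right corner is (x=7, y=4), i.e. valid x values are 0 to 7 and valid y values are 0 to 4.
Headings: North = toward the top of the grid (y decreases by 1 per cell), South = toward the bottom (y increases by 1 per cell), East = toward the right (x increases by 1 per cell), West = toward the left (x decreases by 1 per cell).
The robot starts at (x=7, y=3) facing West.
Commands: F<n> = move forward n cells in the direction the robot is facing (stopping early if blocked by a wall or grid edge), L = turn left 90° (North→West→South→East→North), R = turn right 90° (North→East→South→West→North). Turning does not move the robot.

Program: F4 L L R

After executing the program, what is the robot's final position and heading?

Answer: Final position: (x=3, y=3), facing South

Derivation:
Start: (x=7, y=3), facing West
  F4: move forward 4, now at (x=3, y=3)
  L: turn left, now facing South
  L: turn left, now facing East
  R: turn right, now facing South
Final: (x=3, y=3), facing South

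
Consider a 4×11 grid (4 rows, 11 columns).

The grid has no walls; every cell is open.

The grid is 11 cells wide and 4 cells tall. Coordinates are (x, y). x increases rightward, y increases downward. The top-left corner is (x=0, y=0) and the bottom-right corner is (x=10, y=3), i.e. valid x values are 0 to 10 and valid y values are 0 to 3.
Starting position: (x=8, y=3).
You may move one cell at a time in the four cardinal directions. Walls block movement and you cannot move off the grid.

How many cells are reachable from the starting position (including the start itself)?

Answer: Reachable cells: 44

Derivation:
BFS flood-fill from (x=8, y=3):
  Distance 0: (x=8, y=3)
  Distance 1: (x=8, y=2), (x=7, y=3), (x=9, y=3)
  Distance 2: (x=8, y=1), (x=7, y=2), (x=9, y=2), (x=6, y=3), (x=10, y=3)
  Distance 3: (x=8, y=0), (x=7, y=1), (x=9, y=1), (x=6, y=2), (x=10, y=2), (x=5, y=3)
  Distance 4: (x=7, y=0), (x=9, y=0), (x=6, y=1), (x=10, y=1), (x=5, y=2), (x=4, y=3)
  Distance 5: (x=6, y=0), (x=10, y=0), (x=5, y=1), (x=4, y=2), (x=3, y=3)
  Distance 6: (x=5, y=0), (x=4, y=1), (x=3, y=2), (x=2, y=3)
  Distance 7: (x=4, y=0), (x=3, y=1), (x=2, y=2), (x=1, y=3)
  Distance 8: (x=3, y=0), (x=2, y=1), (x=1, y=2), (x=0, y=3)
  Distance 9: (x=2, y=0), (x=1, y=1), (x=0, y=2)
  Distance 10: (x=1, y=0), (x=0, y=1)
  Distance 11: (x=0, y=0)
Total reachable: 44 (grid has 44 open cells total)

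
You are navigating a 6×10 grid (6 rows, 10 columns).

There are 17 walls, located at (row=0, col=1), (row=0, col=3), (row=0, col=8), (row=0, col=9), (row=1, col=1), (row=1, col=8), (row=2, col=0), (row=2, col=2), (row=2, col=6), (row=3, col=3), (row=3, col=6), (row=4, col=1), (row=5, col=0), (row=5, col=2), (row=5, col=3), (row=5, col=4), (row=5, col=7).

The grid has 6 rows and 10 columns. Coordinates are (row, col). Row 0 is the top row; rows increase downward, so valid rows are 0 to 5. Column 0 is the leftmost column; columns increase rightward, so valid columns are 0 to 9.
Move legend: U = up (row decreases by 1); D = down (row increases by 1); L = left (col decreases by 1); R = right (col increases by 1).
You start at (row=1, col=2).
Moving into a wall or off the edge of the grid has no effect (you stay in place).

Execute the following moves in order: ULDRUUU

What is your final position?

Answer: Final position: (row=1, col=3)

Derivation:
Start: (row=1, col=2)
  U (up): (row=1, col=2) -> (row=0, col=2)
  L (left): blocked, stay at (row=0, col=2)
  D (down): (row=0, col=2) -> (row=1, col=2)
  R (right): (row=1, col=2) -> (row=1, col=3)
  [×3]U (up): blocked, stay at (row=1, col=3)
Final: (row=1, col=3)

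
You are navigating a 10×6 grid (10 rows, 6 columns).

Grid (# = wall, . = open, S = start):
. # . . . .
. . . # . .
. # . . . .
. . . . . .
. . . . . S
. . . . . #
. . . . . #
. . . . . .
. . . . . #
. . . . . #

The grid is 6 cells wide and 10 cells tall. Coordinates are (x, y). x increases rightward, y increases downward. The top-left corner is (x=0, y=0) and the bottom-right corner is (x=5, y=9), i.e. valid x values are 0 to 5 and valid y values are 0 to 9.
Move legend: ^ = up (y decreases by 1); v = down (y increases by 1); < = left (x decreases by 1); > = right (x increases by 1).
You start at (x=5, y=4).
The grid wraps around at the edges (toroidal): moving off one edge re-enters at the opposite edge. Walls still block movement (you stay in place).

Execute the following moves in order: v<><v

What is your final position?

Start: (x=5, y=4)
  v (down): blocked, stay at (x=5, y=4)
  < (left): (x=5, y=4) -> (x=4, y=4)
  > (right): (x=4, y=4) -> (x=5, y=4)
  < (left): (x=5, y=4) -> (x=4, y=4)
  v (down): (x=4, y=4) -> (x=4, y=5)
Final: (x=4, y=5)

Answer: Final position: (x=4, y=5)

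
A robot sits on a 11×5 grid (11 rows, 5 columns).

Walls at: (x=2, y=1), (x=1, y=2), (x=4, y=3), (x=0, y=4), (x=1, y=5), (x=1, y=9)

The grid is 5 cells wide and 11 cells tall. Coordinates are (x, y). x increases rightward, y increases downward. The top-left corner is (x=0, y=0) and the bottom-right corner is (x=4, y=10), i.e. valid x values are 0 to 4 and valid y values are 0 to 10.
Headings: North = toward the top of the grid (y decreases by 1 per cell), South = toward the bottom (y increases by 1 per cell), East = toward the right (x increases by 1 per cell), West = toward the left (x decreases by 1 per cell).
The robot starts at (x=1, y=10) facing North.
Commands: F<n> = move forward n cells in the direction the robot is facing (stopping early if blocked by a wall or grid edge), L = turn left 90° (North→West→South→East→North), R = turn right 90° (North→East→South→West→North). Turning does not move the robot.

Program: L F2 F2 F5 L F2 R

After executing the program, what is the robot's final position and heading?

Start: (x=1, y=10), facing North
  L: turn left, now facing West
  F2: move forward 1/2 (blocked), now at (x=0, y=10)
  F2: move forward 0/2 (blocked), now at (x=0, y=10)
  F5: move forward 0/5 (blocked), now at (x=0, y=10)
  L: turn left, now facing South
  F2: move forward 0/2 (blocked), now at (x=0, y=10)
  R: turn right, now facing West
Final: (x=0, y=10), facing West

Answer: Final position: (x=0, y=10), facing West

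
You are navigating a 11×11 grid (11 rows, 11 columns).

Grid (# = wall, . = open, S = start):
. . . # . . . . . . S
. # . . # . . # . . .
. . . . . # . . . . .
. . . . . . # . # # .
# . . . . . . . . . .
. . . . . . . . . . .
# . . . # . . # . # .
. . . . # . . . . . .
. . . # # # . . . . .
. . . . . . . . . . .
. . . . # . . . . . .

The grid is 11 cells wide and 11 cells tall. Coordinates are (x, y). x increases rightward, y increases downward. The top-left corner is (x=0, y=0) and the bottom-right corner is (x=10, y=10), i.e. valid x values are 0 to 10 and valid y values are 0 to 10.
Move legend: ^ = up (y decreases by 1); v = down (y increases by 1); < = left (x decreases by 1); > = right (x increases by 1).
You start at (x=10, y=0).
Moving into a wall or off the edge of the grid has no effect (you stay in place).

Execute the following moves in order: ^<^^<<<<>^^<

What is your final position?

Answer: Final position: (x=5, y=0)

Derivation:
Start: (x=10, y=0)
  ^ (up): blocked, stay at (x=10, y=0)
  < (left): (x=10, y=0) -> (x=9, y=0)
  ^ (up): blocked, stay at (x=9, y=0)
  ^ (up): blocked, stay at (x=9, y=0)
  < (left): (x=9, y=0) -> (x=8, y=0)
  < (left): (x=8, y=0) -> (x=7, y=0)
  < (left): (x=7, y=0) -> (x=6, y=0)
  < (left): (x=6, y=0) -> (x=5, y=0)
  > (right): (x=5, y=0) -> (x=6, y=0)
  ^ (up): blocked, stay at (x=6, y=0)
  ^ (up): blocked, stay at (x=6, y=0)
  < (left): (x=6, y=0) -> (x=5, y=0)
Final: (x=5, y=0)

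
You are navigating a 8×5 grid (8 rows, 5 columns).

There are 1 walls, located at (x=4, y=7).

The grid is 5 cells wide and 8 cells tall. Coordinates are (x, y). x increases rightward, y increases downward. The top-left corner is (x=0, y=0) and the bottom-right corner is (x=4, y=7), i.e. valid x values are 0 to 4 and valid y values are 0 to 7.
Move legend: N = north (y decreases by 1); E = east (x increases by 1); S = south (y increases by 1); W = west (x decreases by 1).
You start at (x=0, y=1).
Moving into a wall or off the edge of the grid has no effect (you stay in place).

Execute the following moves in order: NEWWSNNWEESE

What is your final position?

Start: (x=0, y=1)
  N (north): (x=0, y=1) -> (x=0, y=0)
  E (east): (x=0, y=0) -> (x=1, y=0)
  W (west): (x=1, y=0) -> (x=0, y=0)
  W (west): blocked, stay at (x=0, y=0)
  S (south): (x=0, y=0) -> (x=0, y=1)
  N (north): (x=0, y=1) -> (x=0, y=0)
  N (north): blocked, stay at (x=0, y=0)
  W (west): blocked, stay at (x=0, y=0)
  E (east): (x=0, y=0) -> (x=1, y=0)
  E (east): (x=1, y=0) -> (x=2, y=0)
  S (south): (x=2, y=0) -> (x=2, y=1)
  E (east): (x=2, y=1) -> (x=3, y=1)
Final: (x=3, y=1)

Answer: Final position: (x=3, y=1)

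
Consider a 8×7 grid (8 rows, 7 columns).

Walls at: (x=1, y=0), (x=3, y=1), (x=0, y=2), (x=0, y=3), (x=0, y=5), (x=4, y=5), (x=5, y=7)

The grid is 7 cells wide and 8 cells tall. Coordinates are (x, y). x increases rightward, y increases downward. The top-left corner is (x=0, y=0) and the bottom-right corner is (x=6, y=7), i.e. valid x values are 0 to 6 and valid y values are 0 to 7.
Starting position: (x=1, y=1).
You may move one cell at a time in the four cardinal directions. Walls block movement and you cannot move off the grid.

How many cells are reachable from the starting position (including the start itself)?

BFS flood-fill from (x=1, y=1):
  Distance 0: (x=1, y=1)
  Distance 1: (x=0, y=1), (x=2, y=1), (x=1, y=2)
  Distance 2: (x=0, y=0), (x=2, y=0), (x=2, y=2), (x=1, y=3)
  Distance 3: (x=3, y=0), (x=3, y=2), (x=2, y=3), (x=1, y=4)
  Distance 4: (x=4, y=0), (x=4, y=2), (x=3, y=3), (x=0, y=4), (x=2, y=4), (x=1, y=5)
  Distance 5: (x=5, y=0), (x=4, y=1), (x=5, y=2), (x=4, y=3), (x=3, y=4), (x=2, y=5), (x=1, y=6)
  Distance 6: (x=6, y=0), (x=5, y=1), (x=6, y=2), (x=5, y=3), (x=4, y=4), (x=3, y=5), (x=0, y=6), (x=2, y=6), (x=1, y=7)
  Distance 7: (x=6, y=1), (x=6, y=3), (x=5, y=4), (x=3, y=6), (x=0, y=7), (x=2, y=7)
  Distance 8: (x=6, y=4), (x=5, y=5), (x=4, y=6), (x=3, y=7)
  Distance 9: (x=6, y=5), (x=5, y=6), (x=4, y=7)
  Distance 10: (x=6, y=6)
  Distance 11: (x=6, y=7)
Total reachable: 49 (grid has 49 open cells total)

Answer: Reachable cells: 49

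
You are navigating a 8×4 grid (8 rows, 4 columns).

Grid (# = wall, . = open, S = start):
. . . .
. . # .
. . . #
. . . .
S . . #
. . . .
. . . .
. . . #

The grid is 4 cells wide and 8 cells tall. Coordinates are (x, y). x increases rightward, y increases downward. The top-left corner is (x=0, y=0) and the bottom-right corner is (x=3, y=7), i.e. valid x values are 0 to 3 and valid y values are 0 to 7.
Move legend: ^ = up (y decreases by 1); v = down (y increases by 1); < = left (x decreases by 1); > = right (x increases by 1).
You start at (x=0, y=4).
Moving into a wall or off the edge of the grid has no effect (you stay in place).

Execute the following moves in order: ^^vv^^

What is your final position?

Answer: Final position: (x=0, y=2)

Derivation:
Start: (x=0, y=4)
  ^ (up): (x=0, y=4) -> (x=0, y=3)
  ^ (up): (x=0, y=3) -> (x=0, y=2)
  v (down): (x=0, y=2) -> (x=0, y=3)
  v (down): (x=0, y=3) -> (x=0, y=4)
  ^ (up): (x=0, y=4) -> (x=0, y=3)
  ^ (up): (x=0, y=3) -> (x=0, y=2)
Final: (x=0, y=2)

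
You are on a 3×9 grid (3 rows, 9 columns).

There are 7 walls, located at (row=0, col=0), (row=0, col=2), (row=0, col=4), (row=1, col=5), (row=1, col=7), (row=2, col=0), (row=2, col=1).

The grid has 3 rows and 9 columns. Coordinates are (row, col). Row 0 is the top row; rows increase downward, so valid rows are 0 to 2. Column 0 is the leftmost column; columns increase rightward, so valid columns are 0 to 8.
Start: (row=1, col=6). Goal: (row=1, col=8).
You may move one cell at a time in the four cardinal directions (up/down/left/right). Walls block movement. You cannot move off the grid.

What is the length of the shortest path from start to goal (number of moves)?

BFS from (row=1, col=6) until reaching (row=1, col=8):
  Distance 0: (row=1, col=6)
  Distance 1: (row=0, col=6), (row=2, col=6)
  Distance 2: (row=0, col=5), (row=0, col=7), (row=2, col=5), (row=2, col=7)
  Distance 3: (row=0, col=8), (row=2, col=4), (row=2, col=8)
  Distance 4: (row=1, col=4), (row=1, col=8), (row=2, col=3)  <- goal reached here
One shortest path (4 moves): (row=1, col=6) -> (row=0, col=6) -> (row=0, col=7) -> (row=0, col=8) -> (row=1, col=8)

Answer: Shortest path length: 4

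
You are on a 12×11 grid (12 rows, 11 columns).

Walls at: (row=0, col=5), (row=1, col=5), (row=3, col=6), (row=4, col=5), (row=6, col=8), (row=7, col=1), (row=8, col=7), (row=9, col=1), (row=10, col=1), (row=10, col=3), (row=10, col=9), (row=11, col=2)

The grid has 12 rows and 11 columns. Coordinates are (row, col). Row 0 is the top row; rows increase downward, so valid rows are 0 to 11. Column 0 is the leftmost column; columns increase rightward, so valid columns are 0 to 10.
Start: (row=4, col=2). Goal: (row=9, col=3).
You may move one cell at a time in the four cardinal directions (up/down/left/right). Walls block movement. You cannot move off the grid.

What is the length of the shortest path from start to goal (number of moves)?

BFS from (row=4, col=2) until reaching (row=9, col=3):
  Distance 0: (row=4, col=2)
  Distance 1: (row=3, col=2), (row=4, col=1), (row=4, col=3), (row=5, col=2)
  Distance 2: (row=2, col=2), (row=3, col=1), (row=3, col=3), (row=4, col=0), (row=4, col=4), (row=5, col=1), (row=5, col=3), (row=6, col=2)
  Distance 3: (row=1, col=2), (row=2, col=1), (row=2, col=3), (row=3, col=0), (row=3, col=4), (row=5, col=0), (row=5, col=4), (row=6, col=1), (row=6, col=3), (row=7, col=2)
  Distance 4: (row=0, col=2), (row=1, col=1), (row=1, col=3), (row=2, col=0), (row=2, col=4), (row=3, col=5), (row=5, col=5), (row=6, col=0), (row=6, col=4), (row=7, col=3), (row=8, col=2)
  Distance 5: (row=0, col=1), (row=0, col=3), (row=1, col=0), (row=1, col=4), (row=2, col=5), (row=5, col=6), (row=6, col=5), (row=7, col=0), (row=7, col=4), (row=8, col=1), (row=8, col=3), (row=9, col=2)
  Distance 6: (row=0, col=0), (row=0, col=4), (row=2, col=6), (row=4, col=6), (row=5, col=7), (row=6, col=6), (row=7, col=5), (row=8, col=0), (row=8, col=4), (row=9, col=3), (row=10, col=2)  <- goal reached here
One shortest path (6 moves): (row=4, col=2) -> (row=4, col=3) -> (row=5, col=3) -> (row=6, col=3) -> (row=7, col=3) -> (row=8, col=3) -> (row=9, col=3)

Answer: Shortest path length: 6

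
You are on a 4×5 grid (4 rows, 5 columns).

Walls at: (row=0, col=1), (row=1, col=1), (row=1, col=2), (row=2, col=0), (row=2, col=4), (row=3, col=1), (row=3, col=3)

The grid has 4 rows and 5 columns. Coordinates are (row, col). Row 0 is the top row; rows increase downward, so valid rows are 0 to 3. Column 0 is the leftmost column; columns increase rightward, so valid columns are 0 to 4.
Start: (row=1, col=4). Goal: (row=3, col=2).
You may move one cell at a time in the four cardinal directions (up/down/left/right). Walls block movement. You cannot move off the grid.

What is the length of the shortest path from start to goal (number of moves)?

Answer: Shortest path length: 4

Derivation:
BFS from (row=1, col=4) until reaching (row=3, col=2):
  Distance 0: (row=1, col=4)
  Distance 1: (row=0, col=4), (row=1, col=3)
  Distance 2: (row=0, col=3), (row=2, col=3)
  Distance 3: (row=0, col=2), (row=2, col=2)
  Distance 4: (row=2, col=1), (row=3, col=2)  <- goal reached here
One shortest path (4 moves): (row=1, col=4) -> (row=1, col=3) -> (row=2, col=3) -> (row=2, col=2) -> (row=3, col=2)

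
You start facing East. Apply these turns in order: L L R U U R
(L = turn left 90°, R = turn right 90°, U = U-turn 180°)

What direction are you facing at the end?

Start: East
  L (left (90° counter-clockwise)) -> North
  L (left (90° counter-clockwise)) -> West
  R (right (90° clockwise)) -> North
  U (U-turn (180°)) -> South
  U (U-turn (180°)) -> North
  R (right (90° clockwise)) -> East
Final: East

Answer: Final heading: East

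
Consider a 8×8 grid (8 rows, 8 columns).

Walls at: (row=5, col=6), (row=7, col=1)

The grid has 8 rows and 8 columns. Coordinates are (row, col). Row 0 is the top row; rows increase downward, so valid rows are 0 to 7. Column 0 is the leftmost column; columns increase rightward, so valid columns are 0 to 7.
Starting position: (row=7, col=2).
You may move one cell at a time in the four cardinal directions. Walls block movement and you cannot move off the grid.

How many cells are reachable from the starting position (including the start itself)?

BFS flood-fill from (row=7, col=2):
  Distance 0: (row=7, col=2)
  Distance 1: (row=6, col=2), (row=7, col=3)
  Distance 2: (row=5, col=2), (row=6, col=1), (row=6, col=3), (row=7, col=4)
  Distance 3: (row=4, col=2), (row=5, col=1), (row=5, col=3), (row=6, col=0), (row=6, col=4), (row=7, col=5)
  Distance 4: (row=3, col=2), (row=4, col=1), (row=4, col=3), (row=5, col=0), (row=5, col=4), (row=6, col=5), (row=7, col=0), (row=7, col=6)
  Distance 5: (row=2, col=2), (row=3, col=1), (row=3, col=3), (row=4, col=0), (row=4, col=4), (row=5, col=5), (row=6, col=6), (row=7, col=7)
  Distance 6: (row=1, col=2), (row=2, col=1), (row=2, col=3), (row=3, col=0), (row=3, col=4), (row=4, col=5), (row=6, col=7)
  Distance 7: (row=0, col=2), (row=1, col=1), (row=1, col=3), (row=2, col=0), (row=2, col=4), (row=3, col=5), (row=4, col=6), (row=5, col=7)
  Distance 8: (row=0, col=1), (row=0, col=3), (row=1, col=0), (row=1, col=4), (row=2, col=5), (row=3, col=6), (row=4, col=7)
  Distance 9: (row=0, col=0), (row=0, col=4), (row=1, col=5), (row=2, col=6), (row=3, col=7)
  Distance 10: (row=0, col=5), (row=1, col=6), (row=2, col=7)
  Distance 11: (row=0, col=6), (row=1, col=7)
  Distance 12: (row=0, col=7)
Total reachable: 62 (grid has 62 open cells total)

Answer: Reachable cells: 62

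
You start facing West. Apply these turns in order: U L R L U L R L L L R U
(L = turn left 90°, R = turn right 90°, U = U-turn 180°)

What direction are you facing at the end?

Start: West
  U (U-turn (180°)) -> East
  L (left (90° counter-clockwise)) -> North
  R (right (90° clockwise)) -> East
  L (left (90° counter-clockwise)) -> North
  U (U-turn (180°)) -> South
  L (left (90° counter-clockwise)) -> East
  R (right (90° clockwise)) -> South
  L (left (90° counter-clockwise)) -> East
  L (left (90° counter-clockwise)) -> North
  L (left (90° counter-clockwise)) -> West
  R (right (90° clockwise)) -> North
  U (U-turn (180°)) -> South
Final: South

Answer: Final heading: South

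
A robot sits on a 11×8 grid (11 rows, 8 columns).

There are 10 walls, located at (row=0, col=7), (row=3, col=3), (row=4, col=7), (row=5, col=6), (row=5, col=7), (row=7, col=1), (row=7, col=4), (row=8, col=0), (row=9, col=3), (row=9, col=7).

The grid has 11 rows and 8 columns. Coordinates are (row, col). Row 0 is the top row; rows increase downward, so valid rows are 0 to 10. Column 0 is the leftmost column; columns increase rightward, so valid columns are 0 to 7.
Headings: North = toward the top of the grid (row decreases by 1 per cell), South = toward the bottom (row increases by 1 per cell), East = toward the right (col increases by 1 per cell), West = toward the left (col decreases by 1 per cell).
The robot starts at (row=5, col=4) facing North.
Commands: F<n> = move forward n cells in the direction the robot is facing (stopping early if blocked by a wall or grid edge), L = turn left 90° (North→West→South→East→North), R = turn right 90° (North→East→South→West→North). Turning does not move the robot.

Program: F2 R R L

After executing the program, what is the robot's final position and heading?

Start: (row=5, col=4), facing North
  F2: move forward 2, now at (row=3, col=4)
  R: turn right, now facing East
  R: turn right, now facing South
  L: turn left, now facing East
Final: (row=3, col=4), facing East

Answer: Final position: (row=3, col=4), facing East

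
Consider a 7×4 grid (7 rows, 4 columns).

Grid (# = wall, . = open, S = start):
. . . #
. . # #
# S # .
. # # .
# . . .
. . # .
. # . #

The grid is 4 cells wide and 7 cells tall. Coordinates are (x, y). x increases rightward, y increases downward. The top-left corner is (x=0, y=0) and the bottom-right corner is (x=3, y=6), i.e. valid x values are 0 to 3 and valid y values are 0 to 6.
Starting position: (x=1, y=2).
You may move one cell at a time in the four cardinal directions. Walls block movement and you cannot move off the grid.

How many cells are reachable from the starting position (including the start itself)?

BFS flood-fill from (x=1, y=2):
  Distance 0: (x=1, y=2)
  Distance 1: (x=1, y=1)
  Distance 2: (x=1, y=0), (x=0, y=1)
  Distance 3: (x=0, y=0), (x=2, y=0)
Total reachable: 6 (grid has 17 open cells total)

Answer: Reachable cells: 6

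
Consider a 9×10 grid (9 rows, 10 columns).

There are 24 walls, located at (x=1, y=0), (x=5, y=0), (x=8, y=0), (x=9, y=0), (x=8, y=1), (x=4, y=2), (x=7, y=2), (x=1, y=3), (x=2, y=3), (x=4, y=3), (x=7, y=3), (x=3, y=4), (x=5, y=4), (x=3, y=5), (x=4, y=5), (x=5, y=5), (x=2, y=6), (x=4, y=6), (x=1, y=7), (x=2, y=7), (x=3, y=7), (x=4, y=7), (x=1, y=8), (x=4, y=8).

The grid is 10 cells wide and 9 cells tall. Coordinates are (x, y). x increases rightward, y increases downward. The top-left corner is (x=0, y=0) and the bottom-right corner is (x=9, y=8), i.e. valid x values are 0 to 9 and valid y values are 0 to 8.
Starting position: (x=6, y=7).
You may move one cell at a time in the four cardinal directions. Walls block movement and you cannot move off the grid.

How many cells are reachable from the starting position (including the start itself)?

BFS flood-fill from (x=6, y=7):
  Distance 0: (x=6, y=7)
  Distance 1: (x=6, y=6), (x=5, y=7), (x=7, y=7), (x=6, y=8)
  Distance 2: (x=6, y=5), (x=5, y=6), (x=7, y=6), (x=8, y=7), (x=5, y=8), (x=7, y=8)
  Distance 3: (x=6, y=4), (x=7, y=5), (x=8, y=6), (x=9, y=7), (x=8, y=8)
  Distance 4: (x=6, y=3), (x=7, y=4), (x=8, y=5), (x=9, y=6), (x=9, y=8)
  Distance 5: (x=6, y=2), (x=5, y=3), (x=8, y=4), (x=9, y=5)
  Distance 6: (x=6, y=1), (x=5, y=2), (x=8, y=3), (x=9, y=4)
  Distance 7: (x=6, y=0), (x=5, y=1), (x=7, y=1), (x=8, y=2), (x=9, y=3)
  Distance 8: (x=7, y=0), (x=4, y=1), (x=9, y=2)
  Distance 9: (x=4, y=0), (x=3, y=1), (x=9, y=1)
  Distance 10: (x=3, y=0), (x=2, y=1), (x=3, y=2)
  Distance 11: (x=2, y=0), (x=1, y=1), (x=2, y=2), (x=3, y=3)
  Distance 12: (x=0, y=1), (x=1, y=2)
  Distance 13: (x=0, y=0), (x=0, y=2)
  Distance 14: (x=0, y=3)
  Distance 15: (x=0, y=4)
  Distance 16: (x=1, y=4), (x=0, y=5)
  Distance 17: (x=2, y=4), (x=1, y=5), (x=0, y=6)
  Distance 18: (x=2, y=5), (x=1, y=6), (x=0, y=7)
  Distance 19: (x=0, y=8)
Total reachable: 62 (grid has 66 open cells total)

Answer: Reachable cells: 62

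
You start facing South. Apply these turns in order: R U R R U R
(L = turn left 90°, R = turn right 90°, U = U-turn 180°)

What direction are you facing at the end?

Answer: Final heading: South

Derivation:
Start: South
  R (right (90° clockwise)) -> West
  U (U-turn (180°)) -> East
  R (right (90° clockwise)) -> South
  R (right (90° clockwise)) -> West
  U (U-turn (180°)) -> East
  R (right (90° clockwise)) -> South
Final: South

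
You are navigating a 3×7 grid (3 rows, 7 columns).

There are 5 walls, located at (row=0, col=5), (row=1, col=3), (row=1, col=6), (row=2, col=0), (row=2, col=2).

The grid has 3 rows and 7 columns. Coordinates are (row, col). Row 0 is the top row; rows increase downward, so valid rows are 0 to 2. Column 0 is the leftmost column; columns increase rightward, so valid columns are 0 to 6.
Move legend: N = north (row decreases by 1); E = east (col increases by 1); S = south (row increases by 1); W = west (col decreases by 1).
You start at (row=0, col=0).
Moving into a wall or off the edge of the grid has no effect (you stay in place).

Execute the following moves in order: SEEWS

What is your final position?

Start: (row=0, col=0)
  S (south): (row=0, col=0) -> (row=1, col=0)
  E (east): (row=1, col=0) -> (row=1, col=1)
  E (east): (row=1, col=1) -> (row=1, col=2)
  W (west): (row=1, col=2) -> (row=1, col=1)
  S (south): (row=1, col=1) -> (row=2, col=1)
Final: (row=2, col=1)

Answer: Final position: (row=2, col=1)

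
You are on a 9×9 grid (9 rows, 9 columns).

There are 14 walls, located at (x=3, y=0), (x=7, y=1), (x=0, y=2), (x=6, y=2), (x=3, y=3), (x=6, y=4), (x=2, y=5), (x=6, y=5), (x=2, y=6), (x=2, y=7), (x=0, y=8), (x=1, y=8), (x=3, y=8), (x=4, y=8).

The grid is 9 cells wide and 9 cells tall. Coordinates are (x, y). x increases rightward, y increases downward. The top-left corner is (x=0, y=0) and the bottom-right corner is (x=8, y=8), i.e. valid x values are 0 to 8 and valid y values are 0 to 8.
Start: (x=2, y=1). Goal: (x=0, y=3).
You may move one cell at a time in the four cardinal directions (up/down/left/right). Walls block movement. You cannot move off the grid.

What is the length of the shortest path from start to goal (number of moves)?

BFS from (x=2, y=1) until reaching (x=0, y=3):
  Distance 0: (x=2, y=1)
  Distance 1: (x=2, y=0), (x=1, y=1), (x=3, y=1), (x=2, y=2)
  Distance 2: (x=1, y=0), (x=0, y=1), (x=4, y=1), (x=1, y=2), (x=3, y=2), (x=2, y=3)
  Distance 3: (x=0, y=0), (x=4, y=0), (x=5, y=1), (x=4, y=2), (x=1, y=3), (x=2, y=4)
  Distance 4: (x=5, y=0), (x=6, y=1), (x=5, y=2), (x=0, y=3), (x=4, y=3), (x=1, y=4), (x=3, y=4)  <- goal reached here
One shortest path (4 moves): (x=2, y=1) -> (x=1, y=1) -> (x=1, y=2) -> (x=1, y=3) -> (x=0, y=3)

Answer: Shortest path length: 4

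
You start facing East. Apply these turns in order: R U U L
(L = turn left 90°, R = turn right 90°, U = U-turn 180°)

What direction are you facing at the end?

Answer: Final heading: East

Derivation:
Start: East
  R (right (90° clockwise)) -> South
  U (U-turn (180°)) -> North
  U (U-turn (180°)) -> South
  L (left (90° counter-clockwise)) -> East
Final: East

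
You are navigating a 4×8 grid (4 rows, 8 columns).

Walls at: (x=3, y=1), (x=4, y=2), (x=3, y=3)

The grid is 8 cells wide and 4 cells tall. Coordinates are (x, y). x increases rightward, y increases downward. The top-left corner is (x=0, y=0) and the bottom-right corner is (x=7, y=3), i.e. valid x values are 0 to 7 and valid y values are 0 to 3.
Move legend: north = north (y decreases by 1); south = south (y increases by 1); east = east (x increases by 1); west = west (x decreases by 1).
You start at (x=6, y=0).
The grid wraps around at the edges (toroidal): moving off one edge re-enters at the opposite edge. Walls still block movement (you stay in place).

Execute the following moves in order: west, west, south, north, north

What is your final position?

Start: (x=6, y=0)
  west (west): (x=6, y=0) -> (x=5, y=0)
  west (west): (x=5, y=0) -> (x=4, y=0)
  south (south): (x=4, y=0) -> (x=4, y=1)
  north (north): (x=4, y=1) -> (x=4, y=0)
  north (north): (x=4, y=0) -> (x=4, y=3)
Final: (x=4, y=3)

Answer: Final position: (x=4, y=3)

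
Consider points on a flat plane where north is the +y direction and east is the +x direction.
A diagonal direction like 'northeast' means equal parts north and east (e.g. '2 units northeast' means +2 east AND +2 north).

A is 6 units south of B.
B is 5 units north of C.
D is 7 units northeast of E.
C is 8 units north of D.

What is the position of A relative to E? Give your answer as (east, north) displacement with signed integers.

Place E at the origin (east=0, north=0).
  D is 7 units northeast of E: delta (east=+7, north=+7); D at (east=7, north=7).
  C is 8 units north of D: delta (east=+0, north=+8); C at (east=7, north=15).
  B is 5 units north of C: delta (east=+0, north=+5); B at (east=7, north=20).
  A is 6 units south of B: delta (east=+0, north=-6); A at (east=7, north=14).
Therefore A relative to E: (east=7, north=14).

Answer: A is at (east=7, north=14) relative to E.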